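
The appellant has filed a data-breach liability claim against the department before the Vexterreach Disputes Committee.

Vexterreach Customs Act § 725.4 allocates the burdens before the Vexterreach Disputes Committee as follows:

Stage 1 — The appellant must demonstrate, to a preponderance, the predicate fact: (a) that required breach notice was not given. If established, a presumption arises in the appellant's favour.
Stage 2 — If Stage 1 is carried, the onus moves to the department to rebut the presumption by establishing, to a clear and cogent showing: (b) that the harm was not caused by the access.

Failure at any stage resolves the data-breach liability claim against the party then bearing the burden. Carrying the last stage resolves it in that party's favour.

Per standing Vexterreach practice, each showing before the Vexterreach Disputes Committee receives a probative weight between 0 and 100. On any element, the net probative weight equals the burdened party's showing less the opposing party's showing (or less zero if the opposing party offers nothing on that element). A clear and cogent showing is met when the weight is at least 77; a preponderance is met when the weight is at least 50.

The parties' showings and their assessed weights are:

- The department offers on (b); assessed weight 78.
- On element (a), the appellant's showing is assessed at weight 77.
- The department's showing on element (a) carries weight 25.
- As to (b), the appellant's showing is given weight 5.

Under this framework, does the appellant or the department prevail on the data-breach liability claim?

appellant

Stage 1 (appellant, a preponderance, weight is at least 50): (a) net 77−25=52 ≥ 50 — meets.
  Stage 1 is satisfied; the onus moves to the department.
Stage 2 (department, a clear and cogent showing, weight is at least 77): (b) net 78−5=73 < 77 — fails.
  Stage 2 not carried; the department fails its burden.
So the appellant prevails.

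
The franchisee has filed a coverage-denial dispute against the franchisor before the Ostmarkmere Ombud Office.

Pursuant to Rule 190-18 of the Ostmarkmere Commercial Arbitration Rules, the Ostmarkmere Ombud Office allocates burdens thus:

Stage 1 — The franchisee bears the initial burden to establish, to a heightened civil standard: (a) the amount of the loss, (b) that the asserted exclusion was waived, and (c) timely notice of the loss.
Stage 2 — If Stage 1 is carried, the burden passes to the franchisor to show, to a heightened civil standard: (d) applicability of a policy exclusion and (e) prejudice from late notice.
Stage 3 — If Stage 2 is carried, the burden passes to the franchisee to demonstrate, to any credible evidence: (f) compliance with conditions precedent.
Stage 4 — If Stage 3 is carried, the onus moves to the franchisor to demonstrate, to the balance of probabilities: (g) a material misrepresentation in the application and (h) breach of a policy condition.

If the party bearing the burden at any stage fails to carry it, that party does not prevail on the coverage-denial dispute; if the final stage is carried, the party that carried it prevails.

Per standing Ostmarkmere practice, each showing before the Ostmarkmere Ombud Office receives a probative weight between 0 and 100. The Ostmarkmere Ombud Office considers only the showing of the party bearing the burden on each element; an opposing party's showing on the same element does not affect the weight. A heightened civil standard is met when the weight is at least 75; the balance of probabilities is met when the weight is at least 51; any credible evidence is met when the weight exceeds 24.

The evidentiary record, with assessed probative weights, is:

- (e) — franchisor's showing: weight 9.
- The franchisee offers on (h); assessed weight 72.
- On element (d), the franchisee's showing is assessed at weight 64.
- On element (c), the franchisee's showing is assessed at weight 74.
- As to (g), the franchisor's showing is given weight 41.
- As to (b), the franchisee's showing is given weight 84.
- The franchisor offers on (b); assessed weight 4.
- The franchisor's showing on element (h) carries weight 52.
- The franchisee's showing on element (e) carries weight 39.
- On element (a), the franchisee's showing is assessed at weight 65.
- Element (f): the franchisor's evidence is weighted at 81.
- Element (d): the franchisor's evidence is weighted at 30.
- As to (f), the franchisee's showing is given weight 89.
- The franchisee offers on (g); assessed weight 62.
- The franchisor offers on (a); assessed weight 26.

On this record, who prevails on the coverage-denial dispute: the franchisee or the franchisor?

Stage 1 (franchisee, a heightened civil standard, weight is at least 75): (a) 65 (franchisor's 26 disregarded) < 75 — fails; (b) 84 (franchisor's 4 disregarded) ≥ 75 — meets; (c) 74 < 75 — fails.
  Stage 1 not carried; the franchisee fails its burden.
So the franchisor prevails.

franchisor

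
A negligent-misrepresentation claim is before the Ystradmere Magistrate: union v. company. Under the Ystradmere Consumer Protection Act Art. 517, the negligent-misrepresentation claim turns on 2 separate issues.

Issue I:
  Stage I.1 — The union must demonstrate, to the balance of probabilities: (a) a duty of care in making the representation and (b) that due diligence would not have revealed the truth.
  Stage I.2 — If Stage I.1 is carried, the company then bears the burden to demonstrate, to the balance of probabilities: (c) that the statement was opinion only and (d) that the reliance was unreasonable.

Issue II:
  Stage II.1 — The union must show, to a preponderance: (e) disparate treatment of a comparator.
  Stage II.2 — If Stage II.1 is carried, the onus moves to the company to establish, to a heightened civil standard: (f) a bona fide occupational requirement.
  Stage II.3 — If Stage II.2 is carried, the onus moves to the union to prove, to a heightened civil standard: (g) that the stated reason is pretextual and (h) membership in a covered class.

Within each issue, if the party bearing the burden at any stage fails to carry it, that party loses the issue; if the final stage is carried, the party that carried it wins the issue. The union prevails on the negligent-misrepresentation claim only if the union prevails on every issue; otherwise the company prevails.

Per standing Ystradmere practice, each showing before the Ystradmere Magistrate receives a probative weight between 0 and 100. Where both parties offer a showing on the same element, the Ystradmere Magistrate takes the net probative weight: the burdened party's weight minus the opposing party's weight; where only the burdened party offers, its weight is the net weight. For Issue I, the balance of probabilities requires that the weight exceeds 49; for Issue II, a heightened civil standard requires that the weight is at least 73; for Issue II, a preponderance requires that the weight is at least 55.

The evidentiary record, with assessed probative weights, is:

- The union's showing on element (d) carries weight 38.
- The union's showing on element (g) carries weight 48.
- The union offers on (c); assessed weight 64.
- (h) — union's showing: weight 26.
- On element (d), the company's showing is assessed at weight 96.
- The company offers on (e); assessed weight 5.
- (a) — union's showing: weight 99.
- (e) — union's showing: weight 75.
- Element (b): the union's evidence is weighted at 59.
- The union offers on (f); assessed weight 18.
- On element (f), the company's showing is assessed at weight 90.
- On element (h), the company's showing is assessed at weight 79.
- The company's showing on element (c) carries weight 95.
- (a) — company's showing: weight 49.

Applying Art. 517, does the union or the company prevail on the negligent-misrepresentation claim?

union

— Issue I —
Stage I.1 — burden on union; standard: the balance of probabilities (weight exceeds 49).
    (a): 99 − 49 = 50 > 49 [met]
    (b): 59 > 49 [met]
  All elements met. The burden passes to the company.
Stage I.2 — burden on company; standard: the balance of probabilities (weight exceeds 49).
    (c): 95 − 64 = 31 ≤ 49 [not met]
    (d): 96 − 38 = 58 > 49 [met]
  Not every element is met, so the company fails to carry Stage I.2.
The analysis ends at Stage I.2; the union prevails on this issue.
— Issue II —
At Stage II.1 the union must meet a preponderance (weight is at least 55): on (e) the weight is 75 less the opposing 5 gives net 70, ≥ 55, so (e) meets the standard.
  All elements met. The burden passes to the company.
At Stage II.2 the company must meet a heightened civil standard (weight is at least 73): on (f) the weight is 90 less the opposing 18 gives net 72, which does not reach 73, so (f) does not meet the standard.
  The company does not carry Stage II.2.
So the union prevails on this issue.
Per-issue: Issue I → union; Issue II → union. The union must prevail on every issue; overall, the union prevails.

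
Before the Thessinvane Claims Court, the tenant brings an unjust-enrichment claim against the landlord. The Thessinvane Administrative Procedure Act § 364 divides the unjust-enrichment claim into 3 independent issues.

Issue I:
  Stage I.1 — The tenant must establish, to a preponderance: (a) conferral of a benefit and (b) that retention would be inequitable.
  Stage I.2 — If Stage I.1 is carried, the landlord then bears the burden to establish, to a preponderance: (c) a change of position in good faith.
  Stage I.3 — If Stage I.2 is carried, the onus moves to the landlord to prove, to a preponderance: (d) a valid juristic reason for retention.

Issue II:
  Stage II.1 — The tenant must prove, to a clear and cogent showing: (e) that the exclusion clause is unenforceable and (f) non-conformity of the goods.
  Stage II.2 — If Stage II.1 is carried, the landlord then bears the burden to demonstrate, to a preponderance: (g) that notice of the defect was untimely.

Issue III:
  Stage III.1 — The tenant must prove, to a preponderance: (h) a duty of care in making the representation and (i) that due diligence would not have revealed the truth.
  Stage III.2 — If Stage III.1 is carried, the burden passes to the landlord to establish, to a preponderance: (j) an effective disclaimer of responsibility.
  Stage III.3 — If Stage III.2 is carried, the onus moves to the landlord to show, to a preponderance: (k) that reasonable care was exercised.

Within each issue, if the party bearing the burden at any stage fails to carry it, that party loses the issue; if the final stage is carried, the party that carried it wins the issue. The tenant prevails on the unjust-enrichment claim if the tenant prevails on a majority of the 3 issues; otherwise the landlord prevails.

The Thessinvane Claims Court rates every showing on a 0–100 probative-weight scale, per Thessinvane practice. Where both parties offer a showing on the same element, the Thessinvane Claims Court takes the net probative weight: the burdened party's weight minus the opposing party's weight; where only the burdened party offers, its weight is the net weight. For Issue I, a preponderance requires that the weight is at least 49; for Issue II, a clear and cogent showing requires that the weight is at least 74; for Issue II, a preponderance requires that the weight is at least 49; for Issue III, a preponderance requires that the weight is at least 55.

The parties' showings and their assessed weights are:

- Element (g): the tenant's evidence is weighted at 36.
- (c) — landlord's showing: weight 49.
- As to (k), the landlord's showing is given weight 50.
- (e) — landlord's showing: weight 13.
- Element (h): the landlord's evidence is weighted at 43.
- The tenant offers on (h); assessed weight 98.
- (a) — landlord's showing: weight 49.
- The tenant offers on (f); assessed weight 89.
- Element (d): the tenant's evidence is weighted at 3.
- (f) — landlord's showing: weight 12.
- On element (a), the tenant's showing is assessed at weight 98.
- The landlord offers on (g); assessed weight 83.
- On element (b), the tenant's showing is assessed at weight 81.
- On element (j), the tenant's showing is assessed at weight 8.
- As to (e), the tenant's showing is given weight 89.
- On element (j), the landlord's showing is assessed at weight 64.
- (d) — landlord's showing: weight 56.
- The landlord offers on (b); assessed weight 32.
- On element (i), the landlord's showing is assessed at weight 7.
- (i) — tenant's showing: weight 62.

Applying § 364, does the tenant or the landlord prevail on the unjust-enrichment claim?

— Issue I —
At Stage I.1 the tenant must meet a preponderance (weight is at least 49): on (a) the weight is 98 less the opposing 49 gives net 49, which does reach 49, so (a) meets the standard; on (b) the weight is 81 less the opposing 32 gives net 49, which does reach 49, so (b) meets the standard.
  Stage I.1 is satisfied; the onus moves to the landlord.
At Stage I.2 the landlord must meet a preponderance (weight is at least 49): on (c) the weight is 49, which does reach 49, so (c) meets the standard.
  Stage I.2 is satisfied; the landlord continues to bear the burden.
At Stage I.3 the landlord must meet a preponderance (weight is at least 49): on (d) the weight is 56 less the opposing 3 gives net 53, which does reach 49, so (d) meets the standard.
  Stage I.3 carried; the final stage is satisfied.
Every stage carried; the landlord prevails on this issue.
— Issue II —
Stage II.1 — burden on tenant; standard: a clear and cogent showing (weight is at least 74).
    (e): 89 − 13 = 76 ≥ 74 [met]
    (f): 89 − 12 = 77 ≥ 74 [met]
  Stage II.1 carried; the burden shifts to the landlord.
Stage II.2 — burden on landlord; standard: a preponderance (weight is at least 49).
    (g): 83 − 36 = 47 < 49 [not met]
  Stage II.2 not carried; the landlord fails its burden.
The analysis ends at Stage II.2; the tenant prevails on this issue.
— Issue III —
At Stage III.1 the tenant must meet a preponderance (weight is at least 55): on (h) the weight is 98 less the opposing 43 gives net 55, which does reach 55, so (h) meets the standard; on (i) the weight is 62 less the opposing 7 gives net 55, ≥ 55, so (i) meets the standard.
  Stage III.1 carried; the burden shifts to the landlord.
At Stage III.2 the landlord must meet a preponderance (weight is at least 55): on (j) the weight is 64 less the opposing 8 gives net 56, which does reach 55, so (j) meets the standard.
  Stage III.2 is satisfied; the landlord continues to bear the burden.
At Stage III.3 the landlord must meet a preponderance (weight is at least 55): on (k) the weight is 50, < 55, so (k) does not meet the standard.
  Stage III.3 not carried; the landlord fails its burden.
So the tenant prevails on this issue.
Per-issue: Issue I → landlord; Issue II → tenant; Issue III → tenant. The tenant must prevail on a majority of issues; overall, the tenant prevails.

tenant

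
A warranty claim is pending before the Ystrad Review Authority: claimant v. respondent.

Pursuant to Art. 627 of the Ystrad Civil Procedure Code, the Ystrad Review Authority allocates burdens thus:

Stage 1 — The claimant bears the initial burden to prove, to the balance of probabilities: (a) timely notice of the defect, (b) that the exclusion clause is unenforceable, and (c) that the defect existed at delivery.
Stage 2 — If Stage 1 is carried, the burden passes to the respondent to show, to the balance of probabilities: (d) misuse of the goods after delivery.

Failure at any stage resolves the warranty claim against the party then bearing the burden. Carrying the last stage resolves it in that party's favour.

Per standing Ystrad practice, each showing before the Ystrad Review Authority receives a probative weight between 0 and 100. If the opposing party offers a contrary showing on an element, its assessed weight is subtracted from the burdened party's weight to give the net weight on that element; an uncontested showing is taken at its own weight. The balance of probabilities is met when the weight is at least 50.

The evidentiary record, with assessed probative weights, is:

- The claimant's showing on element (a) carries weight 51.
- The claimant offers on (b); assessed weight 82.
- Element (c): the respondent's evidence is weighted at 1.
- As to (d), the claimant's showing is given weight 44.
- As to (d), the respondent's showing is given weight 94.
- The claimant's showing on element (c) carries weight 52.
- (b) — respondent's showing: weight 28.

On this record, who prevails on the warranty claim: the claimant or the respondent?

respondent

Stage 1 — burden on claimant; standard: the balance of probabilities (weight is at least 50).
    (a): 51 ≥ 50 [met]
    (b): 82 − 28 = 54 ≥ 50 [met]
    (c): 52 − 1 = 51 ≥ 50 [met]
  Stage 1 is satisfied; the onus moves to the respondent.
Stage 2 — burden on respondent; standard: the balance of probabilities (weight is at least 50).
    (d): 94 − 44 = 50 ≥ 50 [met]
  Stage 2 carried; the final stage is satisfied.
Every stage carried; the respondent prevails.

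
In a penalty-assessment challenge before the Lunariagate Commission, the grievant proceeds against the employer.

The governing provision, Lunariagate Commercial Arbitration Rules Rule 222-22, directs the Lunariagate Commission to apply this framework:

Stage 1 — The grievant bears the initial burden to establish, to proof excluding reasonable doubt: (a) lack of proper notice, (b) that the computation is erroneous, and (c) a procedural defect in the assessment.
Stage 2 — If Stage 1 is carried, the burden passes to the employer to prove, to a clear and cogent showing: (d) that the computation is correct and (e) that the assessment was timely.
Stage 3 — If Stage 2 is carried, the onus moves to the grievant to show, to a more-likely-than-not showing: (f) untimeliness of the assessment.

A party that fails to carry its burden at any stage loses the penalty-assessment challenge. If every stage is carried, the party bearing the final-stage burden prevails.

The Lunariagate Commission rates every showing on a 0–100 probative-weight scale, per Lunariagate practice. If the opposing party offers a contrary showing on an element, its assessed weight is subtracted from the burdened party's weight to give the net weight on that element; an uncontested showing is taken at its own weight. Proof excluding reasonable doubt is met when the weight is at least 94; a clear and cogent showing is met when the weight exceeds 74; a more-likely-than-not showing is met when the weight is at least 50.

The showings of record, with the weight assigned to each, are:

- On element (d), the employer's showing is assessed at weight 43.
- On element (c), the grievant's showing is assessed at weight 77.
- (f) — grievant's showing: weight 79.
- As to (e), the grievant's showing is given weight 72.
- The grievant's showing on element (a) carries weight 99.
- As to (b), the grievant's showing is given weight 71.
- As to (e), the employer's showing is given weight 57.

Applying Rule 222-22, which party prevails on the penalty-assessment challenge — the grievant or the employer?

Stage 1 — burden on grievant; standard: proof excluding reasonable doubt (weight is at least 94).
    (a): 99 ≥ 94 [met]
    (b): 71 < 94 [not met]
    (c): 77 < 94 [not met]
  The grievant does not carry Stage 1.
So the employer prevails.

employer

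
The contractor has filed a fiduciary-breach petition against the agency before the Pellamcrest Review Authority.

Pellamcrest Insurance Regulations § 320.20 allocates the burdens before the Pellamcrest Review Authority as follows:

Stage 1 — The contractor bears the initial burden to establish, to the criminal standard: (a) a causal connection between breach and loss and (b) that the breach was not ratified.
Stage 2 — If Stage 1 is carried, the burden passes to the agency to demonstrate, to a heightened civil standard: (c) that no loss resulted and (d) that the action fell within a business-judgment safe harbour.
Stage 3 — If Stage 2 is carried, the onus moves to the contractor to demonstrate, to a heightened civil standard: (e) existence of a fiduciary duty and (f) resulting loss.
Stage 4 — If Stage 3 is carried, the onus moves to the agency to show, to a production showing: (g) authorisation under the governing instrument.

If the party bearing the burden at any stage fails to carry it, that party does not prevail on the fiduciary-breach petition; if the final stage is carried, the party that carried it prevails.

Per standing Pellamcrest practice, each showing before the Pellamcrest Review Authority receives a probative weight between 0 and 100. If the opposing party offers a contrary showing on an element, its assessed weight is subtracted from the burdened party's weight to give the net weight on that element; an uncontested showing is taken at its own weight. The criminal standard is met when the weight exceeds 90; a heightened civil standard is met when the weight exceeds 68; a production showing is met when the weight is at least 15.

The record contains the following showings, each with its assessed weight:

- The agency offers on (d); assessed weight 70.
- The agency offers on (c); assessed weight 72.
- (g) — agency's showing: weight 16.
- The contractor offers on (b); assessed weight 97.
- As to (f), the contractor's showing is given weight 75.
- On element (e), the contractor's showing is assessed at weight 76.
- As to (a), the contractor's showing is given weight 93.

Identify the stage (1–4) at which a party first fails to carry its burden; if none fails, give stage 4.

Stage 1 (contractor, the criminal standard, weight exceeds 90): (a) 93 > 90 — meets; (b) 97 > 90 — meets.
  Stage 1 carried; the burden shifts to the agency.
Stage 2 (agency, a heightened civil standard, weight exceeds 68): (c) 72 > 68 — meets; (d) 70 > 68 — meets.
  All elements met. The burden passes to the contractor.
Stage 3 (contractor, a heightened civil standard, weight exceeds 68): (e) 76 > 68 — meets; (f) 75 > 68 — meets.
  Stage 3 carried; the burden shifts to the agency.
Stage 4 (agency, a production showing, weight is at least 15): (g) 16 ≥ 15 — meets.
  The agency carries the last stage.
With every stage satisfied, the agency prevails.

stage 4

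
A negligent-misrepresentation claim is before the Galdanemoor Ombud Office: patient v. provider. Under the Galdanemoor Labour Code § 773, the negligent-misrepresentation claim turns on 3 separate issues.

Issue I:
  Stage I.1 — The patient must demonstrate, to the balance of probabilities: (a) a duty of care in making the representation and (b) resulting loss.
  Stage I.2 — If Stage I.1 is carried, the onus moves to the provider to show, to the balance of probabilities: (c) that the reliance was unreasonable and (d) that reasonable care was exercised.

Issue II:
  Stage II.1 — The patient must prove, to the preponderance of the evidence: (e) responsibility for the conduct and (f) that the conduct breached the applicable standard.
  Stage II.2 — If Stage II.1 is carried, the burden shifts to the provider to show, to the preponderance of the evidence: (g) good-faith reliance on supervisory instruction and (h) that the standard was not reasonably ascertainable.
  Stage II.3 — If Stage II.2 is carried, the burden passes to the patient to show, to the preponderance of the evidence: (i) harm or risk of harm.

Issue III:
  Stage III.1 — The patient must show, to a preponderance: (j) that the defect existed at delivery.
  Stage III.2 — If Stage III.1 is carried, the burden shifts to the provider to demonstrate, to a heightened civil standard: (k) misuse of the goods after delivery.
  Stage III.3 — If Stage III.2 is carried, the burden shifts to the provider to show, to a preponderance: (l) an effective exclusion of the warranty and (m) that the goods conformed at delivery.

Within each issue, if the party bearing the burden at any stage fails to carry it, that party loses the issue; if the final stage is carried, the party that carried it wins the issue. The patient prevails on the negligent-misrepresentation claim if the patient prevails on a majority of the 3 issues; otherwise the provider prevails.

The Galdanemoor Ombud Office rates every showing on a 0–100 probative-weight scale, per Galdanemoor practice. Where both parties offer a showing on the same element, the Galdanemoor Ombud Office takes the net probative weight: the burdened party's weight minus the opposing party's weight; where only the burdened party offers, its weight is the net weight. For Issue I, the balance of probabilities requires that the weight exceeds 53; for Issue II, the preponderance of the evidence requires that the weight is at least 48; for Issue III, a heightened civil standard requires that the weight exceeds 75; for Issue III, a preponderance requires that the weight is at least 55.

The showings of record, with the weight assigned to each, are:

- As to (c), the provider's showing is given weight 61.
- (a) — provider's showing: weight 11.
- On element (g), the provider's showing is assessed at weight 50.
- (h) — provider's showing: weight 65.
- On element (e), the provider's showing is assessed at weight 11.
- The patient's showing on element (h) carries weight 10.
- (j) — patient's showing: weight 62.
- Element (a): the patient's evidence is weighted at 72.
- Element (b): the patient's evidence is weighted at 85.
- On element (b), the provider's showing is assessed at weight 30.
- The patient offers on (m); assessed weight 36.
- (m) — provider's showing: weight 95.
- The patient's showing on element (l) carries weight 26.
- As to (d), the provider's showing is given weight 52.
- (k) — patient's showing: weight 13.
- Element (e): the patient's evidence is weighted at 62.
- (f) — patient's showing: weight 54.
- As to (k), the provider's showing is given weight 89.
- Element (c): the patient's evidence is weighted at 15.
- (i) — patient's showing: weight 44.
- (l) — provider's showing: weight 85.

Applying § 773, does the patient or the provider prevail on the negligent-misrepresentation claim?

— Issue I —
Stage I.1 (patient, the balance of probabilities, weight exceeds 53): (a) net 72−11=61 > 53 — meets; (b) net 85−30=55 > 53 — meets.
  Stage I.1 carried; the burden shifts to the provider.
Stage I.2 (provider, the balance of probabilities, weight exceeds 53): (c) net 61−15=46 ≤ 53 — fails; (d) 52 ≤ 53 — fails.
  The provider does not carry Stage I.2.
The patient prevails on this issue.
— Issue II —
At Stage II.1 the patient must meet the preponderance of the evidence (weight is at least 48): on (e) the weight is 62 less the opposing 11 gives net 51, ≥ 48, so (e) meets the standard; on (f) the weight is 54, ≥ 48, so (f) meets the standard.
  Stage II.1 is satisfied; the onus moves to the provider.
At Stage II.2 the provider must meet the preponderance of the evidence (weight is at least 48): on (g) the weight is 50, which does reach 48, so (g) meets the standard; on (h) the weight is 65 less the opposing 10 gives net 55, which does reach 48, so (h) meets the standard.
  All elements met. The burden passes to the patient.
At Stage II.3 the patient must meet the preponderance of the evidence (weight is at least 48): on (i) the weight is 44, < 48, so (i) does not meet the standard.
  The patient does not carry Stage II.3.
So the provider prevails on this issue.
— Issue III —
Stage III.1 (patient, a preponderance, weight is at least 55): (j) 62 ≥ 55 — meets.
  All elements met. The burden passes to the provider.
Stage III.2 (provider, a heightened civil standard, weight exceeds 75): (k) net 89−13=76 > 75 — meets.
  Stage III.2 is satisfied; the provider continues to bear the burden.
Stage III.3 (provider, a preponderance, weight is at least 55): (l) net 85−26=59 ≥ 55 — meets; (m) net 95−36=59 ≥ 55 — meets.
  The provider carries the last stage.
With every stage satisfied, the provider prevails on this issue.
Per-issue: Issue I → patient; Issue II → provider; Issue III → provider. The patient must prevail on a majority of issues; overall, the provider prevails.

provider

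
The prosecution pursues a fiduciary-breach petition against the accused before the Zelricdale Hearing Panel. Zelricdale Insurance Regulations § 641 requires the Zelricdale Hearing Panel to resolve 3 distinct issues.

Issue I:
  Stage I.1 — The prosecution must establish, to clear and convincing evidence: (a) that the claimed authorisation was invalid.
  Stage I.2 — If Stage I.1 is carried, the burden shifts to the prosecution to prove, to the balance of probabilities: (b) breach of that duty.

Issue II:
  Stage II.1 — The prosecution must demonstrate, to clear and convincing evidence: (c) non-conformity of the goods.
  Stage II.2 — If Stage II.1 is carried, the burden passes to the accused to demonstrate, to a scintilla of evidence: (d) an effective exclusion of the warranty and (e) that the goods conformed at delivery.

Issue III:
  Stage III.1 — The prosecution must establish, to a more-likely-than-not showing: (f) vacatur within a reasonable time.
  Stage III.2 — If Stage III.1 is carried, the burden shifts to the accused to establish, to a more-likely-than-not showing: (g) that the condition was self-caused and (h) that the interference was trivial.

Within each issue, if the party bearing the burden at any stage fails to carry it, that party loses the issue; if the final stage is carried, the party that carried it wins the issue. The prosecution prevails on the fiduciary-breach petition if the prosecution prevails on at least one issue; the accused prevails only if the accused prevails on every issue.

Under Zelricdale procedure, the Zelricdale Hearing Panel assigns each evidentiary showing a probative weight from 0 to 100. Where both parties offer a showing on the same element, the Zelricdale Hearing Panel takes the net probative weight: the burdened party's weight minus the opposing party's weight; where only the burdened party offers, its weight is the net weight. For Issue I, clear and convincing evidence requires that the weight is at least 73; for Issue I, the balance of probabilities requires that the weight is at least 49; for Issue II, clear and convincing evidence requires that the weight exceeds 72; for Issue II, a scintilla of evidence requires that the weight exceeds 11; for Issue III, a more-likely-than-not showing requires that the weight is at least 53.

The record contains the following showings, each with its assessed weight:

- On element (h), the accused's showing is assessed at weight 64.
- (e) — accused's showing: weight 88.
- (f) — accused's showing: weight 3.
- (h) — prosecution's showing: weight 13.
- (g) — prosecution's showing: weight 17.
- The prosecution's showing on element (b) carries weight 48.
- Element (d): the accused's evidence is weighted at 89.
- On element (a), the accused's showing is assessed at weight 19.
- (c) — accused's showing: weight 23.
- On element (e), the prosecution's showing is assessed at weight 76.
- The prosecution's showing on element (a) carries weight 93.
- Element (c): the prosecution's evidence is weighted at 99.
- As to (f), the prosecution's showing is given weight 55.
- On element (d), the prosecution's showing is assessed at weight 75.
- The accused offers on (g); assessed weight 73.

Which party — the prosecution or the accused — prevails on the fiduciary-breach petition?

— Issue I —
Stage I.1 (prosecution, clear and convincing evidence, weight is at least 73): (a) net 93−19=74 ≥ 73 — meets.
  Stage I.1 is satisfied; the prosecution continues to bear the burden.
Stage I.2 (prosecution, the balance of probabilities, weight is at least 49): (b) 48 < 49 — fails.
  Stage I.2 not carried; the prosecution fails its burden.
So the accused prevails on this issue.
— Issue II —
Stage II.1 — burden on prosecution; standard: clear and convincing evidence (weight exceeds 72).
    (c): 99 − 23 = 76 > 72 [met]
  The prosecution carries Stage II.1; the accused now bears the burden.
Stage II.2 — burden on accused; standard: a scintilla of evidence (weight exceeds 11).
    (d): 89 − 75 = 14 > 11 [met]
    (e): 88 − 76 = 12 > 11 [met]
  All elements met at the final stage.
With every stage satisfied, the accused prevails on this issue.
— Issue III —
At Stage III.1 the prosecution must meet a more-likely-than-not showing (weight is at least 53): on (f) the weight is 55 less the opposing 3 gives net 52, which does not reach 53, so (f) does not meet the standard.
  Stage III.1 not carried; the prosecution fails its burden.
The analysis ends at Stage III.1; the accused prevails on this issue.
Per-issue: Issue I → accused; Issue II → accused; Issue III → accused. The prosecution must prevail on at least one issue; overall, the accused prevails.

accused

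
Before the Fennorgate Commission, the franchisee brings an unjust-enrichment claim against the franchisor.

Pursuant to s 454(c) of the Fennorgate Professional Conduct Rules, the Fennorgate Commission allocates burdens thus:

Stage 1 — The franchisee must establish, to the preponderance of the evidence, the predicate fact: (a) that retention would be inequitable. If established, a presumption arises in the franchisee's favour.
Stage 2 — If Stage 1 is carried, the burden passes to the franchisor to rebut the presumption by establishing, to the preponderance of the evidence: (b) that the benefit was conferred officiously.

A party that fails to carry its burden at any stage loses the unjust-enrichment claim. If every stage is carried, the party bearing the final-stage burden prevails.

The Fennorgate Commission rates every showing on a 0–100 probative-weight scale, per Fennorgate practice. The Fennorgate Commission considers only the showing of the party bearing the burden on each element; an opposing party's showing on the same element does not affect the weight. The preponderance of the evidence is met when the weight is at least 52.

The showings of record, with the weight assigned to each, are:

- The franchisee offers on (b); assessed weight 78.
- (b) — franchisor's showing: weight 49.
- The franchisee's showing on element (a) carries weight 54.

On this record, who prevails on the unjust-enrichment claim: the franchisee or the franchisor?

At Stage 1 the franchisee must meet the preponderance of the evidence (weight is at least 52): on (a) the weight is 54, ≥ 52, so (a) meets the standard.
  Stage 1 is satisfied; the onus moves to the franchisor.
At Stage 2 the franchisor must meet the preponderance of the evidence (weight is at least 52): on (b) the weight is 49 (the franchisee's 78 is given no effect), < 52, so (b) does not meet the standard.
  Stage 2 not carried; the franchisor fails its burden.
So the franchisee prevails.

franchisee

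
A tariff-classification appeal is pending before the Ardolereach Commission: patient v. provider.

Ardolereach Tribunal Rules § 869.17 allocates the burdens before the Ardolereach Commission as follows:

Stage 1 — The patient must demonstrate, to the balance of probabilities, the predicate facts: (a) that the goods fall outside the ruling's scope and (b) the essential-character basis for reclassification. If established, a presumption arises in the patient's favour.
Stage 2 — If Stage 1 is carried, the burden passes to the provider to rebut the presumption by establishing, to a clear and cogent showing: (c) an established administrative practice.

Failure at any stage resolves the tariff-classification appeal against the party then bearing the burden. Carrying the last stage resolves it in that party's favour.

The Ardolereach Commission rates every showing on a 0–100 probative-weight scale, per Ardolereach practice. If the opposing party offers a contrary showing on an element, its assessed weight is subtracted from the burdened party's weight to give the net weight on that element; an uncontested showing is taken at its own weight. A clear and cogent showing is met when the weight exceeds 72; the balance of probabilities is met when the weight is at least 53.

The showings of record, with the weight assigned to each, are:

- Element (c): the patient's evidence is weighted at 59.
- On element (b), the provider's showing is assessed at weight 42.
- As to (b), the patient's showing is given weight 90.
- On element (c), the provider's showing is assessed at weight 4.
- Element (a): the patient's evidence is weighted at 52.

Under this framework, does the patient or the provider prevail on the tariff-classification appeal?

Stage 1 (patient, the balance of probabilities, weight is at least 53): (a) 52 < 53 — fails; (b) net 90−42=48 < 53 — fails.
  Stage 1 not carried; the patient fails its burden.
The analysis ends at Stage 1; the provider prevails.

provider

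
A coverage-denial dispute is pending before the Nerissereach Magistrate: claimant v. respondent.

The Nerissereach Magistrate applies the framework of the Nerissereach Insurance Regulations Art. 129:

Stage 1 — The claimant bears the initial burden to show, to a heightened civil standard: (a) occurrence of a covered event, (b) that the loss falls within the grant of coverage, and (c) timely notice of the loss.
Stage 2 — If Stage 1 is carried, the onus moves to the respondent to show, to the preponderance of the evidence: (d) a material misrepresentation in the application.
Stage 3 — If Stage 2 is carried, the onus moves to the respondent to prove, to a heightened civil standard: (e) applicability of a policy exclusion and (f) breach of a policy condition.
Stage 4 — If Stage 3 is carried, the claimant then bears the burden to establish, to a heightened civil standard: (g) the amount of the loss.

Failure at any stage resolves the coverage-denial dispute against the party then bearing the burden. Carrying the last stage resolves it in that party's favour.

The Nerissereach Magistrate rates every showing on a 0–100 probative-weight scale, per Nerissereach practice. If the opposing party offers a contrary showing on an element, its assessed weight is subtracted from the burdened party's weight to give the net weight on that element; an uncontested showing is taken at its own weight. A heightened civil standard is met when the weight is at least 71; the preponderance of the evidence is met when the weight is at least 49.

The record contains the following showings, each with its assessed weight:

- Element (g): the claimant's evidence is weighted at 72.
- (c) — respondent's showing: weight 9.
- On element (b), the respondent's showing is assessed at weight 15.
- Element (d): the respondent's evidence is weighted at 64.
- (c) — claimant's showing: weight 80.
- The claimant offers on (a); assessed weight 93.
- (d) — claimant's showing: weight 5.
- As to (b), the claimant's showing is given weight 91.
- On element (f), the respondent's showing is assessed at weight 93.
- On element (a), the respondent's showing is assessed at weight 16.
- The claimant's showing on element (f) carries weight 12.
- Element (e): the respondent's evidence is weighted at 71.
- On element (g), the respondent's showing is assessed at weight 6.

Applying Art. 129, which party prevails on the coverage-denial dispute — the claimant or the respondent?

respondent

At Stage 1 the claimant must meet a heightened civil standard (weight is at least 71): on (a) the weight is 93 less the opposing 16 gives net 77, ≥ 71, so (a) meets the standard; on (b) the weight is 91 less the opposing 15 gives net 76, which does reach 71, so (b) meets the standard; on (c) the weight is 80 less the opposing 9 gives net 71, which does reach 71, so (c) meets the standard.
  The claimant carries Stage 1; the respondent now bears the burden.
At Stage 2 the respondent must meet the preponderance of the evidence (weight is at least 49): on (d) the weight is 64 less the opposing 5 gives net 59, which does reach 49, so (d) meets the standard.
  Stage 2 carried; the burden remains with the respondent.
At Stage 3 the respondent must meet a heightened civil standard (weight is at least 71): on (e) the weight is 71, which does reach 71, so (e) meets the standard; on (f) the weight is 93 less the opposing 12 gives net 81, which does reach 71, so (f) meets the standard.
  Stage 3 carried; the burden shifts to the claimant.
At Stage 4 the claimant must meet a heightened civil standard (weight is at least 71): on (g) the weight is 72 less the opposing 6 gives net 66, which does not reach 71, so (g) does not meet the standard.
  The claimant does not carry Stage 4.
So the respondent prevails.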